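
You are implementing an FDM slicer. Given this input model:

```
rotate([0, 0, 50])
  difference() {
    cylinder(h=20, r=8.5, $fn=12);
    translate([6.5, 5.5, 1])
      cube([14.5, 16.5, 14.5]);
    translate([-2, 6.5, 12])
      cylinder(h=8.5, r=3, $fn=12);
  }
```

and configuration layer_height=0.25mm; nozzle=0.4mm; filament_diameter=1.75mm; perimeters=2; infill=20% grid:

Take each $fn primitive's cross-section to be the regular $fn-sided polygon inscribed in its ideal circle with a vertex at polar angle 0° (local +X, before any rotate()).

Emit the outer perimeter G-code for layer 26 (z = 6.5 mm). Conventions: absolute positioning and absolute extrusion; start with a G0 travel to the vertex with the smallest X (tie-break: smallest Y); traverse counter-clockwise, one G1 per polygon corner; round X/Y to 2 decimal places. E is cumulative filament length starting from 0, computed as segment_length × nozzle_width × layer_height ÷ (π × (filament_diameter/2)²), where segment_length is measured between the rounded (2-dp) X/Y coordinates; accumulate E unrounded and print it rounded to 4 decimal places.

At z = 6.5 mm: the r=8.5 cylinder contributes a regular 12-gon of circumradius 8.5; the cube at (6.5, 5.5) is present — its section is the full 14.5×16.5 rectangle; the cylinder at (-2, 6.5) does not reach this height (z outside [12, 20.5]); After the difference (first − rest): starting from the r=8.5 cylinder, the 14.5×16.5 cube at (6.5, 5.5) misses the remaining region (no effect) — 1 connected region; (whole slice rotated 50° about Z — lengths, areas and connectivity unchanged). The outline is a single polygon with 12 vertices. Extrusion per mm of travel: 0.4 × 0.25 / (π × 0.875²) = 0.041575. Accumulating E over each segment gives final E = 2.1951.

G0 X-8.37 Y1.48 Z6.50
G1 X-7.99 Y-2.91 E0.1832
G1 X-5.46 Y-6.51 E0.3661
G1 X-1.48 Y-8.37 E0.5488
G1 X2.91 Y-7.99 E0.7320
G1 X6.51 Y-5.46 E0.9149
G1 X8.37 Y-1.48 E1.0976
G1 X7.99 Y2.91 E1.2808
G1 X5.46 Y6.51 E1.4637
G1 X1.48 Y8.37 E1.6463
G1 X-2.91 Y7.99 E1.8295
G1 X-6.51 Y5.46 E2.0125
G1 X-8.37 Y1.48 E2.1951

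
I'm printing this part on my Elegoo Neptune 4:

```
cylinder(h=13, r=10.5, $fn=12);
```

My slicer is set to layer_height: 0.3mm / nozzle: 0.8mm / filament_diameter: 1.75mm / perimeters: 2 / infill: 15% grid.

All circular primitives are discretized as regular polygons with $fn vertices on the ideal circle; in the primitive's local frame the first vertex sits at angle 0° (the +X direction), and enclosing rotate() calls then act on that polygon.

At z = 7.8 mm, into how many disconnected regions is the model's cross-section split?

1

At z = 7.8 mm: the r=10.5 cylinder gives a regular 12-gon of circumradius 10.5 (constant along its height). The result has 1 disconnected region.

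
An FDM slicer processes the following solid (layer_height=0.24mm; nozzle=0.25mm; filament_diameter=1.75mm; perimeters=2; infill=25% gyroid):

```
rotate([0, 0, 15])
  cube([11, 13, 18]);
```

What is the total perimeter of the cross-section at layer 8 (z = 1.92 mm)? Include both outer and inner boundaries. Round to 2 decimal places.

At z = 1.92 mm: the 11×13 cube contributes its full rectangle (perimeter 48.00 mm); (whole slice rotated 15° about Z — lengths, areas and connectivity unchanged). Overall, the cross-section is a single solid region. Total boundary length (outer) = 48.00 mm.

48.00 mm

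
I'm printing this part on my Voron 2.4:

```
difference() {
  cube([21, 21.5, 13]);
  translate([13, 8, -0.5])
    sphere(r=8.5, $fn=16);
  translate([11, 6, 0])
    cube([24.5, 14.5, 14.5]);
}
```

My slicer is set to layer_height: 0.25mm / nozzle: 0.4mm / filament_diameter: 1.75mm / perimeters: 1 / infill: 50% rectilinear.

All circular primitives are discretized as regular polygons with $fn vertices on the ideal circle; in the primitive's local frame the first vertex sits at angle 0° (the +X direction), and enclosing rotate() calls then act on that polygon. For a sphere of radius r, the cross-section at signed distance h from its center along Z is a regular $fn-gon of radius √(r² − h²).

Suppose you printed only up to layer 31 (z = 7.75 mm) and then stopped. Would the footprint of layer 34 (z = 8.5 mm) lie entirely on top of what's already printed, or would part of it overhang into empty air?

entirely on top

Compare the two slices. At z = 7.75: the 21×21.5 cube contributes its full rectangle (area 451.50 mm²); the sphere at (13, 8): section is a regular 16-gon, circumradius = √(r²−h²) = √(8.5²−8.25²) = 2.046 (area = (16/2)·2.046²·sin(360°/16) = 12.82 mm²); the 24.5×14.5 cube at (11, 6) contributes its full rectangle (area 355.25 mm²); Taking the first minus the rest: starting from the 21×21.5 cube (451.50 mm²), the r=8.5 sphere at (13, 8) lies wholly inside it (removes its full 12.82 mm² and its 12.78 mm outline becomes a hole wall); the 24.5×14.5 cube at (11, 6) partially overlaps it — only the 132.20 mm² overlap (of its 355.25 mm²) is removed, clipping the outline — area = 306.48 mm². At z = 8.5: the cube is present — its section is the full 21×21.5 rectangle (area 451.50 mm²); the sphere at (13, 8) does not reach this height (|z−center|=9.000 > r=8.5); the 24.5×14.5 cube at (11, 6) contributes its full rectangle (area 355.25 mm²); Taking the first minus the rest: starting from the 21×21.5 cube (451.50 mm²), the 24.5×14.5 cube at (11, 6) partially overlaps it — only the 145.00 mm² overlap (of its 355.25 mm²) is removed, clipping the outline — area = 306.50 mm². Checking containment: the cross-section at z = 8.5 is a subset of the cross-section at z = 7.75.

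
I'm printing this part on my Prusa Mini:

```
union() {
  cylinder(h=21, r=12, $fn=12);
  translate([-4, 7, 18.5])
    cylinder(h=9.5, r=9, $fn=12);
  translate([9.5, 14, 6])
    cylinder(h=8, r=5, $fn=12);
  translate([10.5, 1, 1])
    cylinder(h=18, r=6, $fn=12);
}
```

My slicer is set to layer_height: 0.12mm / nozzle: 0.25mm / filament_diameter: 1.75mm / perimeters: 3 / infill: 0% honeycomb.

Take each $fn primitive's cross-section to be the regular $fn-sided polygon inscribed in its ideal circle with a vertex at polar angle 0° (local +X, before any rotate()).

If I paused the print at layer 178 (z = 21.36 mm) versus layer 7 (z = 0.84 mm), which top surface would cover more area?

Layer 178 (z = 21.36): the cylinder is absent (z outside [0, 21]); the cylinder at (-4, 7): section is a regular 12-gon, circumradius r=9 (area = (12/2)·9.000²·sin(360°/12) = 243.00 mm²); the cylinder at (9.5, 14) is not intersected at this z (z outside [6, 14]); the cylinder at (10.5, 1) is not intersected at this z (z outside [1, 19]); Merging all regions: only the r=9 cylinder at (-4, 7) is present, so the union is just that shape — area = 243.00 mm². So its area = 243.00 mm². Layer 7 (z = 0.84): the r=12 cylinder contributes a regular 12-gon of circumradius 12 (area = (12/2)·12.000²·sin(360°/12) = 432.00 mm²); the cylinder at (-4, 7) is absent (z outside [18.5, 28]); the cylinder at (9.5, 14) does not reach this height (z outside [6, 14]); the cylinder at (10.5, 1) is not intersected at this z (z outside [1, 19]); Merging all regions: only the r=12 cylinder is present, so the union is just that shape — area = 432.00 mm². So its area = 432.00 mm². Layer 7 is larger (432.00 vs 243.00 mm²).

layer 7 (z = 0.84 mm)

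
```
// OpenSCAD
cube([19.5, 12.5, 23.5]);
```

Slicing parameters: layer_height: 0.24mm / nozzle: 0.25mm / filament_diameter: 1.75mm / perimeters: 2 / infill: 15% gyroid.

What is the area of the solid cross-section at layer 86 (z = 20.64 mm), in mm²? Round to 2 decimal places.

At z = 20.64 mm: the 19.5×12.5 cube contributes its full rectangle (area 243.75 mm²). Overall, the cross-section is a single solid region. Net area = 243.75 mm².

243.75 mm²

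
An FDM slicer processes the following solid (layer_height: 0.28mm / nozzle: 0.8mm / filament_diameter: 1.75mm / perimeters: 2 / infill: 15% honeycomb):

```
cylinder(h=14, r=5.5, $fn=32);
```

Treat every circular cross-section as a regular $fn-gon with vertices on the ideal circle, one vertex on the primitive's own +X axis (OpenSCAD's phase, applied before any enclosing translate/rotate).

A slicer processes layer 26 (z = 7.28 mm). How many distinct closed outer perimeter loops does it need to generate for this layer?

1

At z = 7.28 mm: the cylinder: section is a regular 32-gon, circumradius r=5.5. The result has 1 disconnected region.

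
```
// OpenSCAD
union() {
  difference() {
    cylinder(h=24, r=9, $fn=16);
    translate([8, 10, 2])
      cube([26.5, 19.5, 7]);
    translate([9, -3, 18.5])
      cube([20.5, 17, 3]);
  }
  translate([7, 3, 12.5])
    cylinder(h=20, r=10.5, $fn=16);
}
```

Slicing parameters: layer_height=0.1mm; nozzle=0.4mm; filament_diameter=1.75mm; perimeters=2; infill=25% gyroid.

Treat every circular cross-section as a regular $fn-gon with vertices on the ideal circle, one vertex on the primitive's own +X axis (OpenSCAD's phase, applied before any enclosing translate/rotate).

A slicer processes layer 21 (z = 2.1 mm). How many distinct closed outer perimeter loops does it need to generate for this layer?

At z = 2.1 mm: the r=9 cylinder gives a regular 16-gon of circumradius 9 (constant along its height); the cube at (8, 10) (footprint 26.5×19.5) is included at this height; the cube at (9, -3) does not reach this height (z outside [18.5, 21.5]); After the difference (first − rest): starting from the r=9 cylinder, the 26.5×19.5 cube at (8, 10) misses the remaining region (no effect) — 1 connected region; the cylinder at (7, 3) does not reach this height (z outside [12.5, 32.5]); Merging all regions: only the result so far is present, so the union is just that shape — 1 connected region. The result has 1 disconnected region.

1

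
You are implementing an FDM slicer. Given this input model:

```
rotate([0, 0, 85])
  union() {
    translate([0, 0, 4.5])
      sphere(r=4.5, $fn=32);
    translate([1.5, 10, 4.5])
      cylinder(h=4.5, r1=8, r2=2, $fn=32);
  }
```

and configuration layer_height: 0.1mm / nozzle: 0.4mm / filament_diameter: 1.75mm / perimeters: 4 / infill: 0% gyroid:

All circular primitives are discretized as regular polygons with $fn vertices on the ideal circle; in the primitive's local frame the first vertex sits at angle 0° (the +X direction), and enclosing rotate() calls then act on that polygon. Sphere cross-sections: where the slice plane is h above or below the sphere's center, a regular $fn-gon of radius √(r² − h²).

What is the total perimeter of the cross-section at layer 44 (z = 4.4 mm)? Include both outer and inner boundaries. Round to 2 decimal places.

28.22 mm

At z = 4.4 mm: the r=4.5 sphere slices to a regular 32-gon of circumradius 4.499 (√(r²−h²) with h=0.1 from center) (perimeter = 2·32·4.499·sin(180°/32) = 28.22 mm); the cone at (1.5, 10) does not reach this height (z outside [4.5, 9]); Merging all regions: only the r=4.5 sphere is present, so the union is just that shape — boundary = 28.22 mm; (rotated 85° about Z; rotation is an isometry so areas/perimeters/island counts are preserved). Overall, the cross-section is a single solid region. Total boundary length (outer) = 28.22 mm.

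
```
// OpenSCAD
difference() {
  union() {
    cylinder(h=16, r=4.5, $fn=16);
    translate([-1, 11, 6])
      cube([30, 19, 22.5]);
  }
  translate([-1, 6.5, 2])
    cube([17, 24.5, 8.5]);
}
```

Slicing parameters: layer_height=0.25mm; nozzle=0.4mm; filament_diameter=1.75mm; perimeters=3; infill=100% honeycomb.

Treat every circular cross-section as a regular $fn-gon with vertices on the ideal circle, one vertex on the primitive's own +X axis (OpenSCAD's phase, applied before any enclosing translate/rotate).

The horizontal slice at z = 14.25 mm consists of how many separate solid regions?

At z = 14.25 mm: the r=4.5 cylinder contributes a regular 16-gon of circumradius 4.5; the cube at (-1, 11) (footprint 30×19) is included at this height; Taking the union: the 2 present regions are separate (no shared area or edge), so areas and boundary lengths simply add and each stays a separate island — 2 connected regions; the cube at (-1, 6.5) is absent (z outside [2, 10.5]); Subtracting the remaining from the first: none of the subtracted shapes is present at this height, so that combined region is unchanged — 2 connected regions. The result has 2 disconnected regions.

2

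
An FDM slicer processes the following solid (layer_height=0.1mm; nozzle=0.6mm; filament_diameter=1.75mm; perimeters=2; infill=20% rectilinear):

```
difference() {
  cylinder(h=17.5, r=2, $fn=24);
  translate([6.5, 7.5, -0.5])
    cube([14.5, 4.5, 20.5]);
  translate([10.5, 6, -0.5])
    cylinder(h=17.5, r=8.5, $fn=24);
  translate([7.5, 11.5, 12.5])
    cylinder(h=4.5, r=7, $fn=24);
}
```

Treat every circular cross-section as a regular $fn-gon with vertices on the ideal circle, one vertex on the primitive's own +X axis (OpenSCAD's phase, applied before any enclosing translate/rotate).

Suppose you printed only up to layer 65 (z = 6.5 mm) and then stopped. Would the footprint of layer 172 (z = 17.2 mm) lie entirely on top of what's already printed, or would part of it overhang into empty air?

Compare the two slices. At z = 6.5: the r=2 cylinder contributes a regular 24-gon of circumradius 2 (area = (24/2)·2.000²·sin(360°/24) = 12.42 mm²); the cube at (6.5, 7.5) is present — its section is the full 14.5×4.5 rectangle (area 65.25 mm²); the r=8.5 cylinder at (10.5, 6) contributes a regular 24-gon of circumradius 8.5 (area = (24/2)·8.500²·sin(360°/24) = 224.40 mm²); the cylinder at (7.5, 11.5) is absent (z outside [12.5, 17]); Subtracting the remaining from the first: starting from the r=2 cylinder (12.42 mm²), the 14.5×4.5 cube at (6.5, 7.5) misses the remaining region (no effect); the r=8.5 cylinder at (10.5, 6) misses the remaining region (no effect) — area = 12.42 mm². At z = 17.2: the r=2 cylinder contributes a regular 24-gon of circumradius 2 (area = (24/2)·2.000²·sin(360°/24) = 12.42 mm²); the cube at (6.5, 7.5) is present — its section is the full 14.5×4.5 rectangle (area 65.25 mm²); the cylinder at (10.5, 6) is not intersected at this z (z outside [-0.5, 17]); the cylinder at (7.5, 11.5) is absent (z outside [12.5, 17]); After the difference (first − rest): starting from the r=2 cylinder (12.42 mm²), the 14.5×4.5 cube at (6.5, 7.5) misses the remaining region (no effect) — area = 12.42 mm². Checking containment: the cross-section at z = 17.2 is a subset of the cross-section at z = 6.5.

entirely on top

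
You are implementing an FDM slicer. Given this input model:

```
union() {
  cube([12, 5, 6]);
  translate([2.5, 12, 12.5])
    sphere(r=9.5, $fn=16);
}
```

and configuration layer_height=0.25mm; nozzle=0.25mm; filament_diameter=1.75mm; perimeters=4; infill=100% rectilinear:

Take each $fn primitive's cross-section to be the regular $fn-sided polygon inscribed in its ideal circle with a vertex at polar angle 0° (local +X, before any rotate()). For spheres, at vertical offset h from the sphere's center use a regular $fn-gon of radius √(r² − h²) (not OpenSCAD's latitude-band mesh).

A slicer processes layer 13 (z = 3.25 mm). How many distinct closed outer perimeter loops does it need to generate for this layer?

At z = 3.25 mm: the cube is present — its section is the full 12×5 rectangle; the sphere at (2.5, 12): section is a regular 16-gon, circumradius = √(r²−h²) = √(9.5²−9.25²) = 2.165; Merging all regions: the 2 present regions are separate (no shared area or edge), so areas and boundary lengths simply add and each stays a separate island — 2 connected regions. The result has 2 disconnected regions.

2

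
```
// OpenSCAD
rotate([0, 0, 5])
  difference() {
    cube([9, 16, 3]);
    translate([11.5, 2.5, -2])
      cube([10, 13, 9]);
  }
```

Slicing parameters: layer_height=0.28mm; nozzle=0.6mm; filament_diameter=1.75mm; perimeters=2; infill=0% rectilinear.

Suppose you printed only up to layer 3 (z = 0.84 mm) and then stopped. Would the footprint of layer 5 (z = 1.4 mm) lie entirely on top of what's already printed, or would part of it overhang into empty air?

Compare the two slices. At z = 0.84: the 9×16 cube contributes its full rectangle (area 144.00 mm²); the cube at (11.5, 2.5) is present — its section is the full 10×13 rectangle (area 130.00 mm²); Taking the first minus the rest: starting from the 9×16 cube (144.00 mm²), the 10×13 cube at (11.5, 2.5) misses the remaining region (no effect) — area = 144.00 mm²; (whole slice rotated 5° about Z — lengths, areas and connectivity unchanged). At z = 1.4: the cube (footprint 9×16) is included at this height (area 144.00 mm²); the cube at (11.5, 2.5) is present — its section is the full 10×13 rectangle (area 130.00 mm²); After the difference (first − rest): starting from the 9×16 cube (144.00 mm²), the 10×13 cube at (11.5, 2.5) misses the remaining region (no effect) — area = 144.00 mm²; (whole slice rotated 5° about Z — lengths, areas and connectivity unchanged). Checking containment: the cross-section at z = 1.4 is a subset of the cross-section at z = 0.84.

entirely on top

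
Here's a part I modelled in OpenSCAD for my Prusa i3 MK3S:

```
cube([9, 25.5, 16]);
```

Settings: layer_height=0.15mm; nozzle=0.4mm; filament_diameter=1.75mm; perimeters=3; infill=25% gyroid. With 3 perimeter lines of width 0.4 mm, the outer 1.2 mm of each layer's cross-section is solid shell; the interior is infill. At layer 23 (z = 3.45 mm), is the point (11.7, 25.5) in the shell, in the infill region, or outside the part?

outside

At z = 3.45 mm: the 9×25.5 cube contributes its full rectangle. Overall, the cross-section is a single solid region. The nearest boundary edge runs (9.00, 0.00)→(9.00, 25.50); distance from the point to it = 2.70 mm. The point is not inside any of the regions above, so it lies outside the cross-section (2.70 mm from the nearest boundary).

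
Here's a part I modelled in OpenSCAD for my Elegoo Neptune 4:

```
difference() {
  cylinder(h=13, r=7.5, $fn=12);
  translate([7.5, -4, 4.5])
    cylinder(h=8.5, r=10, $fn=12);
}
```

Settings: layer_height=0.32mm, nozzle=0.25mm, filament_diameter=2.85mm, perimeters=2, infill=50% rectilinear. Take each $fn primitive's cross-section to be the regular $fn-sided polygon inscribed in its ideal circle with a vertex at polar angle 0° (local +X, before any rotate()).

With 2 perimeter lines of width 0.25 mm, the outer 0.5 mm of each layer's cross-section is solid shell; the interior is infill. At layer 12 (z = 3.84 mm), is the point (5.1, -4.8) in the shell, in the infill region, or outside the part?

At z = 3.84 mm: the cylinder: section is a regular 12-gon, circumradius r=7.5; the cylinder at (7.5, -4) is absent (z outside [4.5, 13]); Taking the first minus the rest: none of the subtracted shapes is present at this height, so the r=7.5 cylinder is unchanged — 1 connected region. Overall, the cross-section is a single solid region. The nearest boundary edge runs (3.75, -6.50)→(6.50, -3.75); distance from the point to it = 0.24 mm. The point is inside the cross-section, 0.24 mm from the nearest boundary — within the 0.5 mm shell band (2 × 0.25).

shell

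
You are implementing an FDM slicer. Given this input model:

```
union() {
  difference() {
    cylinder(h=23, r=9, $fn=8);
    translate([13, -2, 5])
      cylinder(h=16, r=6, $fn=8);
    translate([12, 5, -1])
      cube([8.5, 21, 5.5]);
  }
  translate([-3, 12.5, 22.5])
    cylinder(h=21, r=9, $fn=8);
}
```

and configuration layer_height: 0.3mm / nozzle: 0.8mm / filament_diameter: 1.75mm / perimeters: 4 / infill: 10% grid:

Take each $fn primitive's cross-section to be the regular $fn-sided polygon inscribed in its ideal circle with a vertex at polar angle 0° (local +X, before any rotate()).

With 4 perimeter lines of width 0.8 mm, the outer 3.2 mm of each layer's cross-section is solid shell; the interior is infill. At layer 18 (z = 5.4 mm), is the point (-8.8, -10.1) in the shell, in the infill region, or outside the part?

At z = 5.4 mm: the r=9 cylinder gives a regular 8-gon of circumradius 9 (constant along its height); the r=6 cylinder at (13, -2) gives a regular 8-gon of circumradius 6 (constant along its height); the cube at (12, 5) does not reach this height (z outside [-1, 4.5]); Subtracting the remaining from the first: starting from the r=9 cylinder, the r=6 cylinder at (13, -2) partially overlaps it — only the 4.00 mm² overlap (of its 101.82 mm²) is removed, clipping the outline — 1 connected region; the cylinder at (-3, 12.5) is not intersected at this z (z outside [22.5, 43.5]); Taking the union: only that combined region is present, so the union is just that shape — 1 connected region. Overall, the cross-section is a single solid region. The nearest boundary edge runs (-0.00, -9.00)→(-6.36, -6.36); distance from the point to it = 4.46 mm. The point is not inside any of the regions above, so it lies outside the cross-section (4.46 mm from the nearest boundary).

outside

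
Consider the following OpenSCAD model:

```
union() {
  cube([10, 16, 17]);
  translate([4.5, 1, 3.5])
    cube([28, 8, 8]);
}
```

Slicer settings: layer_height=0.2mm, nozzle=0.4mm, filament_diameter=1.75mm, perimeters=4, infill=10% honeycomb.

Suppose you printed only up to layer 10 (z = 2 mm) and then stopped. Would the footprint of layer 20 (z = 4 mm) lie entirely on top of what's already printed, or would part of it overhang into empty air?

part overhangs

Compare the two slices. At z = 2: the cube (footprint 10×16) is included at this height (area 160.00 mm²); the cube at (4.5, 1) does not reach this height (z outside [3.5, 11.5]); Merging all regions: only the 10×16 cube is present, so the union is just that shape — area = 160.00 mm². At z = 4: the cube (footprint 10×16) is included at this height (area 160.00 mm²); the cube at (4.5, 1) (footprint 28×8) is included at this height (area 224.00 mm²); Combining (union): the regions partially overlap — summed areas 384.00 mm² minus the doubly-counted overlap 44.00 mm² gives 340.00 mm² — area = 340.00 mm². Checking containment: at z = 4 the cross-section extends beyond the z = 2 cross-section by about 180.00 mm².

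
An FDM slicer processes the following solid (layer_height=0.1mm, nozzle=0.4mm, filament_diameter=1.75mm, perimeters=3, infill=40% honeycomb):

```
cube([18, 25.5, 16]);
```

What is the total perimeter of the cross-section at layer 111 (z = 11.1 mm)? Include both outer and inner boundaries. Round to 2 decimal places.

87.00 mm

At z = 11.1 mm: the 18×25.5 cube contributes its full rectangle (perimeter 87.00 mm). Overall, the cross-section is a single solid region. Total boundary length (outer) = 87.00 mm.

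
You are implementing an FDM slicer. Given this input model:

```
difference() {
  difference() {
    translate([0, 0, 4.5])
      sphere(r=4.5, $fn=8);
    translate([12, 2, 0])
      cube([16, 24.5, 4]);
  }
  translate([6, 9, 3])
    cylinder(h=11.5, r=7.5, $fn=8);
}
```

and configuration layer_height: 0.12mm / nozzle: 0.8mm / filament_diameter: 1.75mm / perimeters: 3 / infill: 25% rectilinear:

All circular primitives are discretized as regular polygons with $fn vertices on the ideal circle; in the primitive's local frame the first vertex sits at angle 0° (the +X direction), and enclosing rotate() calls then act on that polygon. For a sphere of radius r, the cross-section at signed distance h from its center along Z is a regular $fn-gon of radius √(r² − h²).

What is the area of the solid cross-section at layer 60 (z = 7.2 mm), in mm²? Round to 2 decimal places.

36.66 mm²

At z = 7.2 mm: the r=4.5 sphere contributes a regular 8-gon of circumradius √(4.5²−2.7²) = 3.600 (area = (8/2)·3.600²·sin(360°/8) = 36.66 mm²); the cube at (12, 2) is not intersected at this z (z outside [0, 4]); Taking the first minus the rest: none of the subtracted shapes is present at this height, so the r=4.5 sphere is unchanged — area = 36.66 mm²; the r=7.5 cylinder at (6, 9) contributes a regular 8-gon of circumradius 7.5 (area = (8/2)·7.500²·sin(360°/8) = 159.10 mm²); Taking the first minus the rest: starting from that combined region (36.66 mm²), the r=7.5 cylinder at (6, 9) misses the remaining region (no effect) — area = 36.66 mm². Overall, the cross-section is a single solid region. Net area = 36.66 mm².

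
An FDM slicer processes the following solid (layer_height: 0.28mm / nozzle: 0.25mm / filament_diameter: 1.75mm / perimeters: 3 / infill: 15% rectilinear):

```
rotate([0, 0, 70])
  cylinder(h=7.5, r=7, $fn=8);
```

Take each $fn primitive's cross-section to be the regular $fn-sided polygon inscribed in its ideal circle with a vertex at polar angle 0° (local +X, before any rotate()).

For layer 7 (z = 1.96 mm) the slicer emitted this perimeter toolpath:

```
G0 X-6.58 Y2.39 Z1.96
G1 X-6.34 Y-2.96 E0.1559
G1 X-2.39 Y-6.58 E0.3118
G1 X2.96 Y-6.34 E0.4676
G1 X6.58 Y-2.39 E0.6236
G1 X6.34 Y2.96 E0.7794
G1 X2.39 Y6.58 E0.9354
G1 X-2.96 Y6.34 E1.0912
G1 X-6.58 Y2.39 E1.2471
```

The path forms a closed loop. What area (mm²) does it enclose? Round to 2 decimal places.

138.54 mm²

Apply the shoelace formula to the sequence of (X, Y) vertices; enclosed area = 138.54 mm².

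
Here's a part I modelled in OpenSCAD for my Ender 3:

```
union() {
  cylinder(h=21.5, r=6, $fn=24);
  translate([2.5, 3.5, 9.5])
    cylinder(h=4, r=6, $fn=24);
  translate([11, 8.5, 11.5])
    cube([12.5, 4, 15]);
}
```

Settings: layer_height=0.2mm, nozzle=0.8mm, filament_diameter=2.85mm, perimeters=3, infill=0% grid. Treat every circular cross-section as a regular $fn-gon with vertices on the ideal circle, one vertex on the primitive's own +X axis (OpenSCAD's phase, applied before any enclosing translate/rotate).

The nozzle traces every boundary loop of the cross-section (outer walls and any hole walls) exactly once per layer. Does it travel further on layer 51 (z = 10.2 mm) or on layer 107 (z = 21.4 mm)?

layer 107 (z = 21.4 mm)

Layer 51 (z = 10.2): the cylinder: section is a regular 24-gon, circumradius r=6 (perimeter = 2·24·6.000·sin(180°/24) = 37.59 mm); the r=6 cylinder at (2.5, 3.5) contributes a regular 24-gon of circumradius 6 (perimeter = 2·24·6.000·sin(180°/24) = 37.59 mm); the cube at (11, 8.5) does not reach this height (z outside [11.5, 26.5]); Merging all regions: the regions partially overlap (shared area 61.63 mm²), so the edge portions inside another operand are dropped and the merged outline is re-measured after clipping — boundary = 46.40 mm. So its perimeter = 46.40 mm. Layer 107 (z = 21.4): the cylinder: section is a regular 24-gon, circumradius r=6 (perimeter = 2·24·6.000·sin(180°/24) = 37.59 mm); the cylinder at (2.5, 3.5) is absent (z outside [9.5, 13.5]); the cube at (11, 8.5) (footprint 12.5×4) is included at this height (perimeter 33.00 mm); Taking the union: the 2 present regions are separate (no shared area or edge), so areas and boundary lengths simply add and each stays a separate island — boundary = 70.59 mm. So its perimeter = 70.59 mm. Layer 107 is larger (70.59 vs 46.40 mm).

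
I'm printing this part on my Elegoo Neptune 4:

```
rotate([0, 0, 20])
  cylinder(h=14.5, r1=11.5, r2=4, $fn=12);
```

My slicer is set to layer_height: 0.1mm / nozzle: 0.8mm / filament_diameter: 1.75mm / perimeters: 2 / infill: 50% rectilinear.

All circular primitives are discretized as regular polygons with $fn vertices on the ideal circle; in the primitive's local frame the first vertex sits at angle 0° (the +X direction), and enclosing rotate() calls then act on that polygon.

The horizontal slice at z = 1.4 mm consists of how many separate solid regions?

At z = 1.4 mm: the cone (r1=11.5→r2=4) has section circumradius 10.776 here — a regular 12-gon; (whole slice rotated 20° about Z — lengths, areas and connectivity unchanged). The result has 1 disconnected region.

1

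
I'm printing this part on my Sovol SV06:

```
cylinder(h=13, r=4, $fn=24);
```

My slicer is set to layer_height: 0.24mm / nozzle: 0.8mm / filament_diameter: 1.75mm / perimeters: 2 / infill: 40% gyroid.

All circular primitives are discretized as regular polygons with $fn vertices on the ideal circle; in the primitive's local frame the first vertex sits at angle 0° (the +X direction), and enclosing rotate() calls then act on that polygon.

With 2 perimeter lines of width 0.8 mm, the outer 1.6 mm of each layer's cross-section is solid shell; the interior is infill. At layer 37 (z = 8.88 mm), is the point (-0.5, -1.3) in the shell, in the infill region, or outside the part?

At z = 8.88 mm: the r=4 cylinder contributes a regular 24-gon of circumradius 4. Overall, the cross-section is a single solid region. The nearest boundary edge runs (-2.00, -3.46)→(-1.04, -3.86); distance from the point to it = 2.57 mm. The point is inside the cross-section and 2.57 mm from the nearest boundary — more than the 1.6 mm shell width (2 × 0.8), so it's in the infill interior.

infill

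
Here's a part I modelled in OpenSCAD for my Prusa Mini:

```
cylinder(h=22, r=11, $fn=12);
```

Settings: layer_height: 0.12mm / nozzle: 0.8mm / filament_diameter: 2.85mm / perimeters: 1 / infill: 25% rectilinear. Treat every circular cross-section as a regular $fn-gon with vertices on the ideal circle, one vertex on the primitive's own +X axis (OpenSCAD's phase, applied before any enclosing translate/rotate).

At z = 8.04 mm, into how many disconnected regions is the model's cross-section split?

At z = 8.04 mm: the cylinder: section is a regular 12-gon, circumradius r=11. The result has 1 disconnected region.

1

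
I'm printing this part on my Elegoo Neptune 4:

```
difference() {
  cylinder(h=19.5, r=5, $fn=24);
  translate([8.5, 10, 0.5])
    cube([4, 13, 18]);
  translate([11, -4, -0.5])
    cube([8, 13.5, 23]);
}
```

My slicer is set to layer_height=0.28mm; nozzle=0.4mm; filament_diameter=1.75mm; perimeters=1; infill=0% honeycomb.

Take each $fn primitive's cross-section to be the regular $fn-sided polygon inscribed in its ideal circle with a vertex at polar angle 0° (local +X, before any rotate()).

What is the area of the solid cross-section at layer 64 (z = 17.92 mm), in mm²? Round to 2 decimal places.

At z = 17.92 mm: the r=5 cylinder contributes a regular 24-gon of circumradius 5 (area = (24/2)·5.000²·sin(360°/24) = 77.65 mm²); the cube at (8.5, 10) is present — its section is the full 4×13 rectangle (area 52.00 mm²); the cube at (11, -4) is present — its section is the full 8×13.5 rectangle (area 108.00 mm²); Taking the first minus the rest: starting from the r=5 cylinder (77.65 mm²), the 4×13 cube at (8.5, 10) misses the remaining region (no effect); the 8×13.5 cube at (11, -4) misses the remaining region (no effect) — area = 77.65 mm². Overall, the cross-section is a single solid region. Net area = 77.65 mm².

77.65 mm²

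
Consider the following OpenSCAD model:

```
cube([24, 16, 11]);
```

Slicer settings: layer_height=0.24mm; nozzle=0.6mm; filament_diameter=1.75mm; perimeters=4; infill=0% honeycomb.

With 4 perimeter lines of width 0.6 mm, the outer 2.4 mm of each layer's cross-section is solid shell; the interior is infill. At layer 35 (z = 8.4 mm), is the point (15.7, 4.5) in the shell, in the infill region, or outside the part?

At z = 8.4 mm: the cube is present — its section is the full 24×16 rectangle. Overall, the cross-section is a single solid region. The nearest boundary edge runs (0.00, 0.00)→(24.00, 0.00); distance from the point to it = 4.50 mm. The point is inside the cross-section and 4.50 mm from the nearest boundary — more than the 2.4 mm shell width (4 × 0.6), so it's in the infill interior.

infill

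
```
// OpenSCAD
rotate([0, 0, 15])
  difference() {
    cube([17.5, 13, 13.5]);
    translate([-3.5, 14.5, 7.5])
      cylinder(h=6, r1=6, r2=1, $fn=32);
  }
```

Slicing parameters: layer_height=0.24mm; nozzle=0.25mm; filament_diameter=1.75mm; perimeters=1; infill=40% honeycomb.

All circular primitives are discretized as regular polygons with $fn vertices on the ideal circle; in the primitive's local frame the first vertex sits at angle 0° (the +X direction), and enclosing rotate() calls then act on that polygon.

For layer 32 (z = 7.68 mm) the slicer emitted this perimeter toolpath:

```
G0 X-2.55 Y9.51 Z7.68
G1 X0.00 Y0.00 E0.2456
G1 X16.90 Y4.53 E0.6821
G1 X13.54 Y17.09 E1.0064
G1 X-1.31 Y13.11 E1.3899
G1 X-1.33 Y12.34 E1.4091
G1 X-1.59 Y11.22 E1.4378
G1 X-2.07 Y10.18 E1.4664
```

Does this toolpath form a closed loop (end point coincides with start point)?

no

Start point (G0): (-2.55, 9.51). End point (last G1): the path does not return to the start — open.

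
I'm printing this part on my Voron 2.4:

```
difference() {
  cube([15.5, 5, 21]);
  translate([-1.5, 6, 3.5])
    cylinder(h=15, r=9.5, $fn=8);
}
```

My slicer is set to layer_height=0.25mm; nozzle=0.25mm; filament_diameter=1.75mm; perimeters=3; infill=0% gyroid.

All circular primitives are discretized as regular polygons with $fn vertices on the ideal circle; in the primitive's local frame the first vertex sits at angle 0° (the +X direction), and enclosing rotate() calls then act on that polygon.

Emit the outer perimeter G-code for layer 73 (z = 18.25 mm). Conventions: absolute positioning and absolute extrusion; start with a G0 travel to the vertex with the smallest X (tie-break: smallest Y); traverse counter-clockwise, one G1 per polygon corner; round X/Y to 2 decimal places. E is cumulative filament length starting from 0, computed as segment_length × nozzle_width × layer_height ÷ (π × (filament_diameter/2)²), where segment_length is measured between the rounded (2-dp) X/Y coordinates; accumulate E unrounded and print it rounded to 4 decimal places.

G0 X5.51 Y0.00 Z18.25
G1 X15.50 Y0.00 E0.2596
G1 X15.50 Y5.00 E0.3895
G1 X7.59 Y5.00 E0.5950
G1 X5.51 Y0.00 E0.7358

At z = 18.25 mm: the cube is present — its section is the full 15.5×5 rectangle; the r=9.5 cylinder at (-1.5, 6) gives a regular 8-gon of circumradius 9.5 (constant along its height); Taking the first minus the rest: starting from the 15.5×5 cube, the r=9.5 cylinder at (-1.5, 6) partially overlaps it — only the 32.75 mm² overlap (of its 255.27 mm²) is removed, clipping the outline — 1 connected region. The outline is a single polygon with 4 vertices. Extrusion per mm of travel: 0.25 × 0.25 / (π × 0.875²) = 0.025984. Accumulating E over each segment gives final E = 0.7358.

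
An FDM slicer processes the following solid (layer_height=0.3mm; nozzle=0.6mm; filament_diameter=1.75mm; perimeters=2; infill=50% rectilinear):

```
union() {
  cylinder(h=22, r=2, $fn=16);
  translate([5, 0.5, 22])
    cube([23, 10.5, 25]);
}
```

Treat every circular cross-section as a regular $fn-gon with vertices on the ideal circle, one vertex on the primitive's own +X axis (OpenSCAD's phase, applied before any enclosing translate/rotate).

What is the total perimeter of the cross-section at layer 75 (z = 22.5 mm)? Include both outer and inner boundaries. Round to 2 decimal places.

At z = 22.5 mm: the cylinder is not intersected at this z (z outside [0, 22]); the 23×10.5 cube at (5, 0.5) contributes its full rectangle (perimeter 67.00 mm); Combining (union): only the 23×10.5 cube at (5, 0.5) is present, so the union is just that shape — boundary = 67.00 mm. Overall, the cross-section is a single solid region. Total boundary length (outer) = 67.00 mm.

67.00 mm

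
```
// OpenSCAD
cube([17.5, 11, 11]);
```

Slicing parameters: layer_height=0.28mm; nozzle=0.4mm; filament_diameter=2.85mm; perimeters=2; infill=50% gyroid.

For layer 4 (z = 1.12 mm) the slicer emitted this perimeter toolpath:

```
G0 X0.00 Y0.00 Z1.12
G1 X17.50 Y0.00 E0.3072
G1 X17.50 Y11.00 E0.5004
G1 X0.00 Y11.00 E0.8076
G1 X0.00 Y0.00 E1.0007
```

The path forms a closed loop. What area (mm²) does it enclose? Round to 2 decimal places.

192.50 mm²

Apply the shoelace formula to the sequence of (X, Y) vertices; enclosed area = 192.50 mm².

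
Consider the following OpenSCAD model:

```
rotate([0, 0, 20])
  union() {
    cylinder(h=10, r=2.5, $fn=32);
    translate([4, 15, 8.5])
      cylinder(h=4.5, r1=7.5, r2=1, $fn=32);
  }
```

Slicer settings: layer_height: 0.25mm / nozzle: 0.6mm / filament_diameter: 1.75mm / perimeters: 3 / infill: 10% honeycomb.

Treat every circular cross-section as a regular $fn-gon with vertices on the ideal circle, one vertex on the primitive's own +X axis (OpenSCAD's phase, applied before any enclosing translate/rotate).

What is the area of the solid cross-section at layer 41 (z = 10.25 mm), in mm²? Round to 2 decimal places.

77.17 mm²

At z = 10.25 mm: the cylinder is absent (z outside [0, 10]); the cone at (4, 15) contributes a regular 32-gon of circumradius 4.972 (interpolated between r1=7.5 and r2=1 at t=0.389) (area = (32/2)·4.972²·sin(360°/32) = 77.17 mm²); Taking the union: only the cone at (4, 15) is present, so the union is just that shape — area = 77.17 mm²; (rotated 20° about Z; rotation is an isometry so areas/perimeters/island counts are preserved). Overall, the cross-section is a single solid region. Net area = 77.17 mm².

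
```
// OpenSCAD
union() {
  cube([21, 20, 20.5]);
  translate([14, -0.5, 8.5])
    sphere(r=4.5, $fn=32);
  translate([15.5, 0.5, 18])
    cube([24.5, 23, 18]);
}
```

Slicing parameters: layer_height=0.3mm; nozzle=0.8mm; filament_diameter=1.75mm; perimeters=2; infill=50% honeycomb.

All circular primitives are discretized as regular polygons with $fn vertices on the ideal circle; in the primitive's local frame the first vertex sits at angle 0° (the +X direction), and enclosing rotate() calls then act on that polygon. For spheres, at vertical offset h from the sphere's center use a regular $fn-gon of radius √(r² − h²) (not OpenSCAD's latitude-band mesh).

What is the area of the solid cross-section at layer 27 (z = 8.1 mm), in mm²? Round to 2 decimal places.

At z = 8.1 mm: the 21×20 cube contributes its full rectangle (area 420.00 mm²); the r=4.5 sphere at (14, -0.5) slices to a regular 32-gon of circumradius 4.482 (√(r²−h²) with h=0.4 from center) (area = (32/2)·4.482²·sin(360°/32) = 62.71 mm²); the cube at (15.5, 0.5) does not reach this height (z outside [18, 36]); Combining (union): the regions partially overlap — summed areas 482.71 mm² minus the doubly-counted overlap 26.90 mm² gives 455.81 mm² — area = 455.81 mm². Overall, the cross-section is a single solid region. Net area = 455.81 mm².

455.81 mm²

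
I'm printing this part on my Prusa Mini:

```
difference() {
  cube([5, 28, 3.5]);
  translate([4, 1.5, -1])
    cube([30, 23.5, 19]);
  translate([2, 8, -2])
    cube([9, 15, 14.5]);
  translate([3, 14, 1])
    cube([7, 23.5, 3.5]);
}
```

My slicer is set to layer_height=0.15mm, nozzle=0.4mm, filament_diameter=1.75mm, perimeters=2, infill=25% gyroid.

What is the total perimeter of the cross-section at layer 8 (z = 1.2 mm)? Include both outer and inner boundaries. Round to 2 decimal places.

At z = 1.2 mm: the cube (footprint 5×28) is included at this height (perimeter 66.00 mm); the cube at (4, 1.5) is present — its section is the full 30×23.5 rectangle (perimeter 107.00 mm); the cube at (2, 8) (footprint 9×15) is included at this height (perimeter 48.00 mm); the cube at (3, 14) is present — its section is the full 7×23.5 rectangle (perimeter 61.00 mm); Taking the first minus the rest: starting from the 5×28 cube, the 30×23.5 cube at (4, 1.5) partially overlaps it — only the 23.50 mm² overlap (of its 705.00 mm²) is removed, clipping the outline; the 9×15 cube at (2, 8) partially overlaps it — only the 30.00 mm² overlap (of its 135.00 mm²) is removed, clipping the outline; the 7×23.5 cube at (3, 14) partially overlaps it — only the 8.00 mm² overlap (of its 164.50 mm²) is removed, clipping the outline — boundary = 68.00 mm. Overall, the cross-section is a single solid region. Total boundary length (outer) = 68.00 mm.

68.00 mm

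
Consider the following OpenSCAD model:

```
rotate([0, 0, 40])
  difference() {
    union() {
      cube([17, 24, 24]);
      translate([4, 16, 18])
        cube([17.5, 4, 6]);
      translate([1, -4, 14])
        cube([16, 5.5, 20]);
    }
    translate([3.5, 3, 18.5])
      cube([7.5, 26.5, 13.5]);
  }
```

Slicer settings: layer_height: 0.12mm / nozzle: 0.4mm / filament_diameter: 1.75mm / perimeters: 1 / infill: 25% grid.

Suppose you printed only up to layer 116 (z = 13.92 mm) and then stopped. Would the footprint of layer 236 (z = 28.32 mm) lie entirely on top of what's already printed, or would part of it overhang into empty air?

Compare the two slices. At z = 13.92: the cube (footprint 17×24) is included at this height (area 408.00 mm²); the cube at (4, 16) is absent (z outside [18, 24]); the cube at (1, -4) does not reach this height (z outside [14, 34]); Combining (union): only the 17×24 cube is present, so the union is just that shape — area = 408.00 mm²; the cube at (3.5, 3) is not intersected at this z (z outside [18.5, 32]); Subtracting the remaining from the first: none of the subtracted shapes is present at this height, so the result so far is unchanged — area = 408.00 mm²; (rotated 40° about Z; rotation is an isometry so areas/perimeters/island counts are preserved). At z = 28.32: the cube is not intersected at this z (z outside [0, 24]); the cube at (4, 16) is not intersected at this z (z outside [18, 24]); the 16×5.5 cube at (1, -4) contributes its full rectangle (area 88.00 mm²); Merging all regions: only the 16×5.5 cube at (1, -4) is present, so the union is just that shape — area = 88.00 mm²; the cube at (3.5, 3) is present — its section is the full 7.5×26.5 rectangle (area 198.75 mm²); Subtracting the remaining from the first: starting from that combined region (88.00 mm²), the 7.5×26.5 cube at (3.5, 3) misses the remaining region (no effect) — area = 88.00 mm²; (whole slice rotated 40° about Z — lengths, areas and connectivity unchanged). Checking containment: at z = 28.32 the cross-section extends beyond the z = 13.92 cross-section by about 64.00 mm².

part overhangs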